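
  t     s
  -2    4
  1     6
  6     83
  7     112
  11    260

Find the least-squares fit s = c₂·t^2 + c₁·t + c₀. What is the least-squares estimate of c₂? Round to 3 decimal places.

Entries of AᵀA: Σt^2·t^2 = 18355, Σt^2·t = 1883, Σt^2 = 211, Σt·t = 211, Σt = 23, Σ1 = 5.
And Σt^2·s = 39958, Σt·s = 4140, Σs = 465.
AᵀA·[c₂, c₁, c₀]ᵀ = Aᵀs becomes [[18355, 1883, 211]; [1883, 211, 23]; [211, 23, 5]]·[c₂, c₁, c₀]ᵀ = [39958, 4140, 465]ᵀ.
Inverting the 3×3 Gram matrix, [c₂, c₁, c₀]ᵀ = [97978/50547, 223373/101094, 34961/33698]ᵀ.

c₂ = 1.938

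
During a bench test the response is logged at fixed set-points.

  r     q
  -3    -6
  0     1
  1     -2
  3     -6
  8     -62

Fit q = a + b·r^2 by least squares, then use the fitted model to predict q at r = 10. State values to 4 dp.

q̂ = -97.0048

Compute the Gram sums: Σ1 = 5, Σr^2 = 83, Σr^2·r^2 = 4259.
And Σq = -75, Σr^2·q = -4078.
AᵀA·[a, b]ᵀ = Aᵀq becomes [[5, 83]; [83, 4259]]·[a, b]ᵀ = [-75, -4078]ᵀ.
Eliminating b: 4259·(row 1) − 83·(row 2) gives 14406·a = 4259·(-75) − 83·(-4078) = 19049, so a = 19049/14406.
Then b = ((-4078) − 83·(19049/14406))/4259 = -14165/14406.
At r = 10: q̂ = (19049/14406)·(1) + (-14165/14406)·(100) = -465817/4802.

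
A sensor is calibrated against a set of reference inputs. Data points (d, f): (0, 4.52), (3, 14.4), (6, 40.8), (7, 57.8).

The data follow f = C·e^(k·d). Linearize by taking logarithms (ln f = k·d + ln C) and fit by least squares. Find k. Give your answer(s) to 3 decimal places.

Linearized form: ln f = k·d + ln C. From the 4 transformed points,
Σd = 16.0000, Σ(d)² = 94.0000, Σln f = 11.9414, Σd·ln f = 58.6527.
Equations: 94.0000·k + 16.0000·ln C = 58.6527;  16.0000·k + 4·ln C = 11.9414.
Slope k = (n·Σd·ln f − Σd·Σln f)/(n·Σ(d)² − (Σd)²) = (4·58.6527 − 16.0000·11.9414)/120.0000 = 0.36290; ln C = (Σln f − k·Σd)/n = 1.53375.

k = 0.363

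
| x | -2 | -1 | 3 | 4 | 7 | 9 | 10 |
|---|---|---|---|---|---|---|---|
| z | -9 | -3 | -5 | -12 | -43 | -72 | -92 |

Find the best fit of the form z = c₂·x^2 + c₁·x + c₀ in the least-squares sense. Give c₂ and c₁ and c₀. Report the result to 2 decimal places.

Forming MᵀM = [[19316, 2154, 260]; [2154, 260, 30]; [260, 30, 7]] and Mᵀz = [-17415, -1911, -236]ᵀ gives MᵀM·[c₂, c₁, c₀]ᵀ = Mᵀz.
Inverting the 3×3 Gram matrix, [c₂, c₁, c₀]ᵀ = [-100733/94222, 151977/94222, -43223/47111]ᵀ.

c₂ = -1.07, c₁ = 1.61, c₀ = -0.92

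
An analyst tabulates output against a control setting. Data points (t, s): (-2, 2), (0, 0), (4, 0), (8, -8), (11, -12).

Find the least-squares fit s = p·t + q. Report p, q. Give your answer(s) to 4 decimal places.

p = -1.0651, q = 0.8733

XᵀX·[p, q]ᵀ = Xᵀs reads: 205·p + 21·q = -200;  21·p + 5·q = -18.
det = 205·5 − 21² = 584.
p = ((-200)·5 − 21·(-18))/584 = -311/292; q = (205·(-18) − 21·(-200))/584 = 255/292.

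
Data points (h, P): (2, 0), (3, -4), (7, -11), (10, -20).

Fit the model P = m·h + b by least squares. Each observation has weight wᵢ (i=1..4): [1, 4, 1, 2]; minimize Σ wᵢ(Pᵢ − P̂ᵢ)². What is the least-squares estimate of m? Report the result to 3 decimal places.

Compute the Gram sums: Σwᵢ·h·h = 289, Σwᵢ·h = 41, Σwᵢ·1 = 8.
Right-hand side: Σwᵢ·h·P = -525, Σwᵢ·P = -67.
Eliminating b: 8·(row 1) − 41·(row 2) gives 631·m = 8·(-525) − 41·(-67) = -1453, so m = -1453/631.
Then b = ((-67) − 41·(-1453/631))/8 = 2162/631.

m = -2.303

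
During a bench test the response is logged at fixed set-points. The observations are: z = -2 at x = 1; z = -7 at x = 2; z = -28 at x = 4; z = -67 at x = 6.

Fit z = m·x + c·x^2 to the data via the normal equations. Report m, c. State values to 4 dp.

MᵀM·[m, c]ᵀ = Mᵀz reads: 57·m + 289·c = -530;  289·m + 1569·c = -2890.
Eliminating c: 1569·(row 1) − 289·(row 2) gives 5912·m = 1569·(-530) − 289·(-2890) = 3640, so m = 455/739.
Then c = ((-2890) − 289·(455/739))/1569 = -1445/739.

m = 0.6157, c = -1.9553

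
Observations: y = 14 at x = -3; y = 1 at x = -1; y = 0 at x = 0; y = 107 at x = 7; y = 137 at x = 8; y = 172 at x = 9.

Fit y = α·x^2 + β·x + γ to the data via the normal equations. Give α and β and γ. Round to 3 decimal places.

α = 1.966, β = 1.393, γ = 0.353

Setting ∂/∂α … = 0 gives: 13140·α + 1556·β + 204·γ = 28070;  1556·α + 204·β + 20·γ = 3350;  204·α + 20·β + 6·γ = 431.
(Σx^2·x^2 = 13140, Σx^2·x = 1556, Σx^2 = 204, Σx·x = 204, Σx = 20, Σ1 = 6, Σx^2·y = 28070, Σx·y = 3350, Σy = 431.)
Inverting the 3×3 Gram matrix, [α, β, γ]ᵀ = [10399/5290, 7369/5290, 1869/5290]ᵀ.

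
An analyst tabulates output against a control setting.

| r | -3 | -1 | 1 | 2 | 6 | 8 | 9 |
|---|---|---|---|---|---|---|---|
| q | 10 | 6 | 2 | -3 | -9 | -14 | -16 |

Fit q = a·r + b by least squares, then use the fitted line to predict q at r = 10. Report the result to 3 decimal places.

Sums needed: Σr·r = 196, Σr = 22, Σ1 = 7.
Moment sums: Σr·q = -350, Σq = -24.
AᵀA·[a, b]ᵀ = Aᵀq becomes [[196, 22]; [22, 7]]·[a, b]ᵀ = [-350, -24]ᵀ.
Eliminating b: 7·(row 1) − 22·(row 2) gives 888·a = 7·(-350) − 22·(-24) = -1922, so a = -961/444.
Then b = ((-24) − 22·(-961/444))/7 = 749/222.
At r = 10: q̂ = (-961/444)·(10) + (749/222)·(1) = -676/37.

q̂ = -18.270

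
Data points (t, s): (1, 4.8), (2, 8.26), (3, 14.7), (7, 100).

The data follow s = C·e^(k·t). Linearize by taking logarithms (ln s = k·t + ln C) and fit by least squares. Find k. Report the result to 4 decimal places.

With ln sᵢ as the transformed response and tᵢ as the regressor:
AᵀA = [[63.0000, 13.0000]; [13.0000, 4]], rhs = [46.0912, 10.9731]ᵀ  (here Σt = 13.0000, Σ(t)² = 63.0000, Σln s = 10.9731, Σt·ln s = 46.0912).
Solving (det = 83.0000): k = 0.50259, ln C = 1.10984.

k = 0.5026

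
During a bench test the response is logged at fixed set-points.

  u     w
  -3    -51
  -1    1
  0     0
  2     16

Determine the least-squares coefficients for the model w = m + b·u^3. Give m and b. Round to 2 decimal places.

m = 1.11, b = 1.92

The normal equations are: 4·m + (-20)·b = -34;  (-20)·m + 794·b = 1504.
(Σ1 = 4, Σu^3 = -20, Σu^3·u^3 = 794, Σw = -34, Σu^3·w = 1504.)
det = 4·794 − (-20)² = 2776.
m = ((-34)·794 − (-20)·1504)/2776 = 771/694; b = (4·1504 − (-20)·(-34))/2776 = 667/347.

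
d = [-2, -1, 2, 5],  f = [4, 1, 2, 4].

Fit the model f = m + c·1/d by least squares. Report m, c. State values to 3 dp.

Normal-equation sums: Σ1 = 4, Σ1/d = -4/5, Σ1/d·1/d = 77/50.
Moment sums: Σf = 11, Σ1/d·f = -6/5.
So XᵀX·[m, c]ᵀ = Xᵀf: [[4, -4/5]; [-4/5, 77/50]]·[m, c]ᵀ = [11, -6/5]ᵀ.
Determinant 4·(77/50) − (-4/5)² = 138/25.
m = (11·(77/50) − (-4/5)·(-6/5))/(138/25) = 799/276; c = (4·(-6/5) − (-4/5)·11)/(138/25) = 50/69.

m = 2.895, c = 0.725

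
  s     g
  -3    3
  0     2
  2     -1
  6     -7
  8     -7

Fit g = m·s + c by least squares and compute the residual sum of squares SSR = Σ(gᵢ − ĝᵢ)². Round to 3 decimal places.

Sums needed: Σs·s = 113, Σs = 13, Σ1 = 5.
For Xᵀg: Σs·g = -109, Σg = -10.
XᵀX·[m, c]ᵀ = Xᵀg becomes [[113, 13]; [13, 5]]·[m, c]ᵀ = [-109, -10]ᵀ.
Δ = 113·5 − 13² = 396.
m = ((-109)·5 − 13·(-10))/396 = -415/396; c = (113·(-10) − 13·(-109))/396 = 287/396.
Residuals: -86/99, 505/396, 49/132, -569/396, 29/44; SSR = 1987/396.

SSR = 5.018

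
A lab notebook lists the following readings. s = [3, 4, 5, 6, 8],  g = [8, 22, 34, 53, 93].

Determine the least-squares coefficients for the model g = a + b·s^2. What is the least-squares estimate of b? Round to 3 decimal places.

From the data, Σ1 = 5, Σs^2 = 150, Σs^2·s^2 = 6354.
Moment sums: Σg = 210, Σs^2·g = 9134.
So XᵀX·[a, b]ᵀ = Xᵀg: [[5, 150]; [150, 6354]]·[a, b]ᵀ = [210, 9134]ᵀ.
Eliminating b: 6354·(row 1) − 150·(row 2) gives 9270·a = 6354·210 − 150·9134 = -35760, so a = -1192/309.
Then b = (9134 − 150·(-1192/309))/6354 = 1417/927.

b = 1.529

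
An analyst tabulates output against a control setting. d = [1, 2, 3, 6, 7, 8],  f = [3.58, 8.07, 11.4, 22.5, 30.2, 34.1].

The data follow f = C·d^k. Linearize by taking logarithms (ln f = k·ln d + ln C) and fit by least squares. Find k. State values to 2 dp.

k = 1.06

With ln fᵢ as the transformed response and ln dᵢ as the regressor:
Sums: Σln d = 7.6089, Σ(ln d)² = 13.0084, Σln f = 15.8478, Σln d·ln f = 23.6700.
Normal system: [[13.0084, 7.6089]; [7.6089, 6]]·[k, ln C]ᵀ = [23.6700, 15.8478]ᵀ.
Solving (det = 20.1558): k = 1.06353, ln C = 1.29259.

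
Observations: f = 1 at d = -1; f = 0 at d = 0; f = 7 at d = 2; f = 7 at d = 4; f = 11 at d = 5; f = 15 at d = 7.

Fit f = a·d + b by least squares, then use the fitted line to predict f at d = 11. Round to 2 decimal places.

XᵀX·[a, b]ᵀ = Xᵀf reads: 95·a + 17·b = 201;  17·a + 6·b = 41.
(Σd·d = 95, Σd = 17, Σ1 = 6, Σd·f = 201, Σf = 41.)
Δ = 95·6 − 17² = 281.
a = (201·6 − 17·41)/281 = 509/281; b = (95·41 − 17·201)/281 = 478/281.
At d = 11: f̂ = (509/281)·(11) + (478/281)·(1) = 6077/281.

f̂ = 21.63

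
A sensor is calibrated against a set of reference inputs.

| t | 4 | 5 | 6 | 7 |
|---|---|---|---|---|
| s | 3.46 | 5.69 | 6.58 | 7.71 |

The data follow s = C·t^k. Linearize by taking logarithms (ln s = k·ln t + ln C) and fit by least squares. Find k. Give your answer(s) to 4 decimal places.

k = 1.3950

With ln sᵢ as the transformed response and ln tᵢ as the regressor:
AᵀA = [[11.5091, 6.7334]; [6.7334, 4]], rhs = [11.8694, 6.9065]ᵀ  (here Σln t = 6.7334, Σ(ln t)² = 11.5091, Σln s = 6.9065, Σln t·ln s = 11.8694).
Solving (det = 0.6976): k = 1.39505, ln C = -0.62172.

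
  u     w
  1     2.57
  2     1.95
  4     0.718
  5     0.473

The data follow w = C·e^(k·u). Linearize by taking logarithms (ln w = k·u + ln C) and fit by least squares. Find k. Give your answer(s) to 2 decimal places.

k = -0.44

Linearized form: ln w = k·u + ln C. From the 4 transformed points,
Over the data: Σu = 12.0000, Σ(u)² = 46.0000, Σln w = 0.5318, Σu·ln w = -2.7889.
Normal system: [[46.0000, 12.0000]; [12.0000, 4]]·[k, ln C]ᵀ = [-2.7889, 0.5318]ᵀ.
Δ = 46.0000·4 − (12.0000)² = 40.0000; k = (-2.7889·4 − 12.0000·0.5318)/40.0000 = -0.43842, ln C = (46.0000·0.5318 − 12.0000·-2.7889)/40.0000 = 1.44822.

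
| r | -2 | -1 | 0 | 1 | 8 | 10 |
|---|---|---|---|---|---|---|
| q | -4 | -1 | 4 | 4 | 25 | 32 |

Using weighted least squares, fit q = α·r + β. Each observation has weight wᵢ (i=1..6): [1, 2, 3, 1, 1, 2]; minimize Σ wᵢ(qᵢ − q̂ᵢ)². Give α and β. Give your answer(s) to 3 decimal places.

α = 2.909, β = 2.628

Compute the Gram sums: Σwᵢ·r·r = 271, Σwᵢ·r = 25, Σwᵢ·1 = 10.
And Σwᵢ·r·q = 854, Σwᵢ·q = 99.
Normal equations: [[271, 25]; [25, 10]]·[α, β]ᵀ = [854, 99]ᵀ.
Δ = 271·10 − 25² = 2085.
α = (854·10 − 25·99)/2085 = 1213/417; β = (271·99 − 25·854)/2085 = 5479/2085.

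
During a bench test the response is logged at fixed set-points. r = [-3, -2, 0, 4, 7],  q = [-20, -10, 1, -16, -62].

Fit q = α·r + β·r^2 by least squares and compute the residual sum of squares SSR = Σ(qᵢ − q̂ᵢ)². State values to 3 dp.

Entries of AᵀA: Σr·r = 78, Σr·r^2 = 372, Σr^2·r^2 = 2754.
Moment sums: Σr·q = -418, Σr^2·q = -3514.
AᵀA·[α, β]ᵀ = Aᵀq becomes [[78, 372]; [372, 2754]]·[α, β]ᵀ = [-418, -3514]ᵀ.
Determinant 78·2754 − 372² = 76428.
α = ((-418)·2754 − 372·(-3514))/76428 = 13003/6369; β = (78·(-3514) − 372·(-418))/76428 = -9883/6369.
Residuals: 192/2123, 56/193, 1, 1404/2123, -544/2123; SSR = 3387/2123.

SSR = 1.595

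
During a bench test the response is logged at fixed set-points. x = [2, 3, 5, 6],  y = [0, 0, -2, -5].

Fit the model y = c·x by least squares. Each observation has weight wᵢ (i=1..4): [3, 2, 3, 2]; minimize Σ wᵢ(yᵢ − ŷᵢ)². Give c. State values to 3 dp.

c = -0.508

Sums needed: Σwᵢ·x·x = 177.
Right-hand side: Σwᵢ·x·y = -90.
So MᵀWM·[c]ᵀ = MᵀWy: [[177]]·[c]ᵀ = [-90]ᵀ.
Hence c = -90 / 177 ≈ -0.508475.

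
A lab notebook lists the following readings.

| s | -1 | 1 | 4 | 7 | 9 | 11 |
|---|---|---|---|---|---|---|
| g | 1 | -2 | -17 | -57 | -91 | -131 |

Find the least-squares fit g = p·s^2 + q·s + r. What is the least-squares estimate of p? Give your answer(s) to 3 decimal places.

p = -1.000

The normal equations are: 23861·p + 2467·q + 269·r = -26288;  2467·p + 269·q + 31·r = -2730;  269·p + 31·q + 6·r = -297.
Inverting the 3×3 Gram matrix, [p, q, r]ᵀ = [-372263/372108, -403055/372108, 29408/31009]ᵀ.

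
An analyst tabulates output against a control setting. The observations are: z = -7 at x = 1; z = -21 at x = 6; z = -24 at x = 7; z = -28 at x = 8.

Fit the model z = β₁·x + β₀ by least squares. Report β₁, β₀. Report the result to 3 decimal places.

Compute the Gram sums: Σx·x = 150, Σx = 22, Σ1 = 4.
Moment sums: Σx·z = -525, Σz = -80.
So AᵀA·[β₁, β₀]ᵀ = Aᵀz: [[150, 22]; [22, 4]]·[β₁, β₀]ᵀ = [-525, -80]ᵀ.
Eliminating β₀: 4·(row 1) − 22·(row 2) gives 116·β₁ = 4·(-525) − 22·(-80) = -340, so β₁ = -85/29.
Then β₀ = ((-80) − 22·(-85/29))/4 = -225/58.

β₁ = -2.931, β₀ = -3.879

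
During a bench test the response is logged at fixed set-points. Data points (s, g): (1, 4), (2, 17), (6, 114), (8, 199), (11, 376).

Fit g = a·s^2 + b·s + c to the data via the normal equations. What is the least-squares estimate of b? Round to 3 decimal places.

The normal system AᵀA·[a, b, c]ᵀ = Aᵀg is [[20050, 2068, 226]; [2068, 226, 28]; [226, 28, 5]]·[a, b, c]ᵀ = [62408, 6450, 710]ᵀ.
Solving the 3×3 system (Gaussian elimination) gives a = 140912/45903, b = 7171/45903, c = 36282/15301.

b = 0.156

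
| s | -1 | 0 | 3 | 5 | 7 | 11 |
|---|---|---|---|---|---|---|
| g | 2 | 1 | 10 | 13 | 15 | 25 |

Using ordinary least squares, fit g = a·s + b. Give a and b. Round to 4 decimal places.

a = 1.9636, b = 2.8182

Forming AᵀA = [[205, 25]; [25, 6]] and Aᵀg = [473, 66]ᵀ gives AᵀA·[a, b]ᵀ = Aᵀg.
Eliminating b: 6·(row 1) − 25·(row 2) gives 605·a = 6·473 − 25·66 = 1188, so a = 108/55.
Then b = (66 − 25·(108/55))/6 = 31/11.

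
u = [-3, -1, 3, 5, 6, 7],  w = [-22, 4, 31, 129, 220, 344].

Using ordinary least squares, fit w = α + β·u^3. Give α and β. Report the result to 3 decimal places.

XᵀX·[α, β]ᵀ = Xᵀw reads: 6·α + 683·β = 706;  683·α + 181389·β = 183064.
Eliminating β: 181389·(row 1) − 683·(row 2) gives 621845·α = 181389·706 − 683·183064 = 3027922, so α = 3027922/621845.
Then β = (183064 − 683·(3027922/621845))/181389 = 616186/621845.

α = 4.869, β = 0.991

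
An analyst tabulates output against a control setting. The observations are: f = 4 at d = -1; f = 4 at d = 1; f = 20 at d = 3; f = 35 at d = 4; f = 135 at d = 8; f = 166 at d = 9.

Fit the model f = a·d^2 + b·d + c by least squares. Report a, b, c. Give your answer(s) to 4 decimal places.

Forming XᵀX = [[10996, 1332, 172]; [1332, 172, 24]; [172, 24, 6]] and Xᵀf = [22834, 2774, 364]ᵀ gives XᵀX·[a, b, c]ᵀ = Xᵀf.
Inverting the 3×3 Gram matrix, [a, b, c]ᵀ = [8771/4334, 419/2167, 4071/2167]ᵀ.

a = 2.0238, b = 0.1934, c = 1.8786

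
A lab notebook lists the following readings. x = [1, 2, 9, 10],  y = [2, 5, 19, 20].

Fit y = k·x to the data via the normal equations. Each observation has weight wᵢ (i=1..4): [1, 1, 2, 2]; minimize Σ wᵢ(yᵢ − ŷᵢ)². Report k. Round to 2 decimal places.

With design matrix M, MᵀWM = [[367]] and MᵀWy = [754]ᵀ.
Hence k = 754 / 367 ≈ 2.0545.

k = 2.05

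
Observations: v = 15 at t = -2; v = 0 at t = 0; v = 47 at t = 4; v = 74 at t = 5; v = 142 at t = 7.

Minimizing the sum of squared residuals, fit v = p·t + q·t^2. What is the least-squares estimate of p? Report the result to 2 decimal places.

Setting ∂/∂p … = 0 gives: 94·p + 524·q = 1522;  524·p + 3298·q = 9620.
det = 94·3298 − 524² = 35436.
p = (1522·3298 − 524·9620)/35436 = -1777/2953; q = (94·9620 − 524·1522)/35436 = 8896/2953.

p = -0.60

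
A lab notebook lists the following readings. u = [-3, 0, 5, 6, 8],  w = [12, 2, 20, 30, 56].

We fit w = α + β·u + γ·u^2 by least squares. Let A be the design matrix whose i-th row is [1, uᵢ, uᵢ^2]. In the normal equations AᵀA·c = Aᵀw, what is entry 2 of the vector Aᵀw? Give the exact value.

692

Entry 2 ↔ basis u, so (Aᵀw)_{2} = Σᵢ (u)·wᵢ = (-3)·(12) + (0)·(2) + (5)·(20) + (6)·(30) + (8)·(56) = 692.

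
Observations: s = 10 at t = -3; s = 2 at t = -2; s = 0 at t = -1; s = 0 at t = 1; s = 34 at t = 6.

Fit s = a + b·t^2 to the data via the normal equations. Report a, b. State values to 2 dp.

a = -0.74, b = 0.97

Setting ∂/∂a … = 0 gives: 5·a + 51·b = 46;  51·a + 1395·b = 1322.
Δ = 5·1395 − 51² = 4374.
a = (46·1395 − 51·1322)/4374 = -542/729; b = (5·1322 − 51·46)/4374 = 2132/2187.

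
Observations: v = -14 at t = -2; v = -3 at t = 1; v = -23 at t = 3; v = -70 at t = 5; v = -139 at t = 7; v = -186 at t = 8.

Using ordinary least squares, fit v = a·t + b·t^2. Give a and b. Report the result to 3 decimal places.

a = 1.210, b = -3.039

XᵀX·[a, b]ᵀ = Xᵀv reads: 152·a + 1000·b = -2855;  1000·a + 7220·b = -20731.
(Σt·t = 152, Σt·t^2 = 1000, Σt^2·t^2 = 7220, Σt·v = -2855, Σt^2·v = -20731.)
Δ = 152·7220 − 1000² = 97440.
a = ((-2855)·7220 − 1000·(-20731))/97440 = 1965/1624; b = (152·(-20731) − 1000·(-2855))/97440 = -6169/2030.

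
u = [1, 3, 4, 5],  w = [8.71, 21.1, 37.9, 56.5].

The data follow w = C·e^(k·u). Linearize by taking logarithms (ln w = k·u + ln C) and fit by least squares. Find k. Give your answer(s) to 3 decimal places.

k = 0.475

Taking logs, ln w = k·u + ln C, so regress ln w on u.
AᵀA = [[51.0000, 13.0000]; [13.0000, 4]], rhs = [46.0233, 12.8829]ᵀ  (here Σu = 13.0000, Σ(u)² = 51.0000, Σln w = 12.8829, Σu·ln w = 46.0233).
Solving (det = 35.0000): k = 0.47471, ln C = 1.67791.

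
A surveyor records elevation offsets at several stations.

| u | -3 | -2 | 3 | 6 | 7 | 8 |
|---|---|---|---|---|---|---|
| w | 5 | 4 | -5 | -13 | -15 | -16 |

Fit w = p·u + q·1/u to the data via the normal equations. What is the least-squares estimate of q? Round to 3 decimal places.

q = 1.852

From the data, Σu·u = 171, Σu·1/u = 6, Σ1/u·1/u = 1681/3136.
And Σu·w = -349, Σ1/u·w = -163/14.
So AᵀA·[p, q]ᵀ = Aᵀw: [[171, 6]; [6, 1681/3136]]·[p, q]ᵀ = [-349, -163/14]ᵀ.
Eliminating q: (1681/3136)·(row 1) − 6·(row 2) gives (174555/3136)·p = (1681/3136)·(-349) − 6·(-163/14) = -367597/3136, so p = -367597/174555.
Then q = ((-163/14) − 6·(-367597/174555))/(1681/3136) = 107744/58185.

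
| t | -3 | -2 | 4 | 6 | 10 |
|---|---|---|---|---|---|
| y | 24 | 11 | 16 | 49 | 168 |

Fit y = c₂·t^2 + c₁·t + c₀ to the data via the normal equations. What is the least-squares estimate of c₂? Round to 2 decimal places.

The normal equations are: 11649·c₂ + 1245·c₁ + 165·c₀ = 19080;  1245·c₂ + 165·c₁ + 15·c₀ = 1944;  165·c₂ + 15·c₁ + 5·c₀ = 268.
Row-reducing yields c₂ = 2074/1011, c₁ = -3358/1011, c₀ = -6964/1685.

c₂ = 2.05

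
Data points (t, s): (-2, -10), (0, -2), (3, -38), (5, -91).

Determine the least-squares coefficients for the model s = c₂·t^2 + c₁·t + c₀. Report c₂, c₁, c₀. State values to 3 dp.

c₂ = -3.050, c₁ = -2.488, c₀ = -2.543

Forming MᵀM = [[722, 144, 38]; [144, 38, 6]; [38, 6, 4]] and Mᵀs = [-2657, -549, -141]ᵀ gives MᵀM·[c₂, c₁, c₀]ᵀ = Mᵀs.
Row-reducing yields c₂ = -61/20, c₁ = -1443/580, c₀ = -295/116.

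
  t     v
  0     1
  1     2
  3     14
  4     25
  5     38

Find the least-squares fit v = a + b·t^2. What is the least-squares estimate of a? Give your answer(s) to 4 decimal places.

Sums needed: Σ1 = 5, Σt^2 = 51, Σt^2·t^2 = 963.
Moment sums: Σv = 80, Σt^2·v = 1478.
Normal equations: [[5, 51]; [51, 963]]·[a, b]ᵀ = [80, 1478]ᵀ.
Eliminating b: 963·(row 1) − 51·(row 2) gives 2214·a = 963·80 − 51·1478 = 1662, so a = 277/369.
Then b = (1478 − 51·(277/369))/963 = 1655/1107.

a = 0.7507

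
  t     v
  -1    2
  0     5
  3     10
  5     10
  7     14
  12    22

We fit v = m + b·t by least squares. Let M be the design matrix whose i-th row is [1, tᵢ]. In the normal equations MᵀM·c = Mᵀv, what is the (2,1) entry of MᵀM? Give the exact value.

Row 2 ↔ basis t, column 1 ↔ basis 1, so (MᵀM)_{2,1} = Σᵢ t = (-1)·(1) + (0)·(1) + (3)·(1) + (5)·(1) + (7)·(1) + (12)·(1) = 26.

26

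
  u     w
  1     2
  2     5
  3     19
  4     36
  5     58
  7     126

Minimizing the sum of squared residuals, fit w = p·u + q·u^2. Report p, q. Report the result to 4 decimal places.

p = -2.9736, q = 2.9828

Sums needed: Σu·u = 104, Σu·u^2 = 568, Σu^2·u^2 = 3380.
And Σu·w = 1385, Σu^2·w = 8393.
AᵀA·[p, q]ᵀ = Aᵀw becomes [[104, 568]; [568, 3380]]·[p, q]ᵀ = [1385, 8393]ᵀ.
det = 104·3380 − 568² = 28896.
p = (1385·3380 − 568·8393)/28896 = -21481/7224; q = (104·8393 − 568·1385)/28896 = 5387/1806.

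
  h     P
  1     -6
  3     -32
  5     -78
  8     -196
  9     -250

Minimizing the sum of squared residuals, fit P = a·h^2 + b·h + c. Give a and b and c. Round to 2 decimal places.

a = -3.07, b = 0.45, c = -4.09

From the data, Σh^2·h^2 = 11364, Σh^2·h = 1394, Σh^2 = 180, Σh·h = 180, Σh = 26, Σ1 = 5.
Moment sums: Σh^2·P = -35038, Σh·P = -4310, ΣP = -562.
XᵀX·[a, b, c]ᵀ = XᵀP becomes [[11364, 1394, 180]; [1394, 180, 26]; [180, 26, 5]]·[a, b, c]ᵀ = [-35038, -4310, -562]ᵀ.
Inverting the 3×3 Gram matrix, [a, b, c]ᵀ = [-34735/11299, 5137/11299, -46260/11299]ᵀ.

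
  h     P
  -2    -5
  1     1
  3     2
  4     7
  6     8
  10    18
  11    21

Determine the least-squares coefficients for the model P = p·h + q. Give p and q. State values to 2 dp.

AᵀA·[p, q]ᵀ = AᵀP reads: 287·p + 33·q = 504;  33·p + 7·q = 52.
Eliminating q: 7·(row 1) − 33·(row 2) gives 920·p = 7·504 − 33·52 = 1812, so p = 453/230.
Then q = (52 − 33·(453/230))/7 = -427/230.

p = 1.97, q = -1.86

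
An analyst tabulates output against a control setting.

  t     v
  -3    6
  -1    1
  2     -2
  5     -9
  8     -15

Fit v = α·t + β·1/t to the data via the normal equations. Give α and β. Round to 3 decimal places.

Entries of XᵀX: Σt·t = 103, Σt·1/t = 5, Σ1/t·1/t = 20401/14400.
And Σt·v = -188, Σ1/t·v = -307/40.
Eliminating β: (20401/14400)·(row 1) − 5·(row 2) gives (1741303/14400)·α = (20401/14400)·(-188) − 5·(-307/40) = -820697/3600, so α = -3282788/1741303.
Then β = ((-307/40) − 5·(-3282788/1741303))/(20401/14400) = 2152440/1741303.

α = -1.885, β = 1.236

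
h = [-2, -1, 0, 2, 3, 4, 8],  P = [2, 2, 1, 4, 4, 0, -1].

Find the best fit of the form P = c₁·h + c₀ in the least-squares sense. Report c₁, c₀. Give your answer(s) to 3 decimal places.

With design matrix X, XᵀX = [[98, 14]; [14, 7]] and XᵀP = [6, 12]ᵀ.
Determinant 98·7 − 14² = 490.
c₁ = (6·7 − 14·12)/490 = -9/35; c₀ = (98·12 − 14·6)/490 = 78/35.

c₁ = -0.257, c₀ = 2.229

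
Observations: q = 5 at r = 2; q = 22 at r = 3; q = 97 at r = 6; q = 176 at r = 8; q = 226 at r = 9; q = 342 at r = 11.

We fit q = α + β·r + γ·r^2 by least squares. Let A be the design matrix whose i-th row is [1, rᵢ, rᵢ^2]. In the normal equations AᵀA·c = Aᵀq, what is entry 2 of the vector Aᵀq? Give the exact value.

Entry 2 ↔ basis r, so (Aᵀq)_{2} = Σᵢ (r)·qᵢ = (2)·(5) + (3)·(22) + (6)·(97) + (8)·(176) + (9)·(226) + (11)·(342) = 7862.

7862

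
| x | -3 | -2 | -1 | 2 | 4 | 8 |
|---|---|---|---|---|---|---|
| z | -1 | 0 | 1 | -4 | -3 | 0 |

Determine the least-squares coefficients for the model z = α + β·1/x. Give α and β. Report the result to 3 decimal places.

The normal equations are: 6·α + (-23/24)·β = -7;  (-23/24)·α + (973/576)·β = -41/12.
Determinant 6·(973/576) − (-23/24)² = 5309/576.
α = ((-7)·(973/576) − (-23/24)·(-41/12))/(5309/576) = -8697/5309; β = (6·(-41/12) − (-23/24)·(-7))/(5309/576) = -15672/5309.

α = -1.638, β = -2.952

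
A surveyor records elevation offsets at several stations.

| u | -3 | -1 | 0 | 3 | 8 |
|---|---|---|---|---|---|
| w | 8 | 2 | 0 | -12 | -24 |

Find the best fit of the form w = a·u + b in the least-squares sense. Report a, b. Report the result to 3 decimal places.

a = -2.973, b = -1.038

From the data, Σu·u = 83, Σu = 7, Σ1 = 5.
For Xᵀw: Σu·w = -254, Σw = -26.
So XᵀX·[a, b]ᵀ = Xᵀw: [[83, 7]; [7, 5]]·[a, b]ᵀ = [-254, -26]ᵀ.
Determinant 83·5 − 7² = 366.
a = ((-254)·5 − 7·(-26))/366 = -544/183; b = (83·(-26) − 7·(-254))/366 = -190/183.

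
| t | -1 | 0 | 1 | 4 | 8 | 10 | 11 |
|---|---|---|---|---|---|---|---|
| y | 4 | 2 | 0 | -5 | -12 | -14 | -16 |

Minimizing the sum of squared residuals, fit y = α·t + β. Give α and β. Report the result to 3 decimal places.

α = -1.646, β = 1.904

Normal-equation sums: Σt·t = 303, Σt = 33, Σ1 = 7.
And Σt·y = -436, Σy = -41.
XᵀX·[α, β]ᵀ = Xᵀy becomes [[303, 33]; [33, 7]]·[α, β]ᵀ = [-436, -41]ᵀ.
det = 303·7 − 33² = 1032.
α = ((-436)·7 − 33·(-41))/1032 = -1699/1032; β = (303·(-41) − 33·(-436))/1032 = 655/344.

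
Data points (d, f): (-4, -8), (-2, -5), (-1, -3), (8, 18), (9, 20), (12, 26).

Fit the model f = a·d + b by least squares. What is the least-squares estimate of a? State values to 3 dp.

a = 2.202

Compute the Gram sums: Σd·d = 310, Σd = 22, Σ1 = 6.
Moment sums: Σd·f = 681, Σf = 48.
Eliminating b: 6·(row 1) − 22·(row 2) gives 1376·a = 6·681 − 22·48 = 3030, so a = 1515/688.
Then b = (48 − 22·(1515/688))/6 = -51/688.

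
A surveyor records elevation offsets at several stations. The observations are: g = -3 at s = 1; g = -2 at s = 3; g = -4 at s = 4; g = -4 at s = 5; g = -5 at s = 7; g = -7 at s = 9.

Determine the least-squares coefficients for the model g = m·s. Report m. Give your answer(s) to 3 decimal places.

m = -0.790

Normal-equation sums: Σs·s = 181.
Moment sums: Σs·g = -143.
AᵀA·[m]ᵀ = Aᵀg becomes [[181]]·[m]ᵀ = [-143]ᵀ.
Hence m = -143 / 181 ≈ -0.790055.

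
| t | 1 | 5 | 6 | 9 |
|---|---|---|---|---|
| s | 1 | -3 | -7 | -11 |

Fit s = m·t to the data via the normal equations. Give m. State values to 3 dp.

m = -1.084

The normal system MᵀM·[m]ᵀ = Mᵀs is [[143]]·[m]ᵀ = [-155]ᵀ.
m = (-155)/143 = -1.08392.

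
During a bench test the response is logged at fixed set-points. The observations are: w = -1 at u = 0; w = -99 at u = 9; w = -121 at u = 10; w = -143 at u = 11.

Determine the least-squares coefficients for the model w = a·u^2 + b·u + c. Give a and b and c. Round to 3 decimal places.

Entries of XᵀX: Σu^2·u^2 = 31202, Σu^2·u = 3060, Σu^2 = 302, Σu·u = 302, Σu = 30, Σ1 = 4.
And Σu^2·w = -37422, Σu·w = -3674, Σw = -364.
XᵀX·[a, b, c]ᵀ = Xᵀw becomes [[31202, 3060, 302]; [3060, 302, 30]; [302, 30, 4]]·[a, b, c]ᵀ = [-37422, -3674, -364]ᵀ.
Solving the 3×3 system (Gaussian elimination) gives a = -3725/3713, b = -7061/3713, c = -3688/3713.

a = -1.003, b = -1.902, c = -0.993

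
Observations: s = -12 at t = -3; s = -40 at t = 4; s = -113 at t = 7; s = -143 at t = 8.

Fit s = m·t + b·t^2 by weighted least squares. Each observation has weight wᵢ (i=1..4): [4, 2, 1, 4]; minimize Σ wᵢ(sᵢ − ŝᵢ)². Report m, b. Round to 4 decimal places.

Normal-equation sums: Σwᵢ·t·t = 373, Σwᵢ·t·t^2 = 2411, Σwᵢ·t^2·t^2 = 19621.
And Σwᵢ·t·s = -5543, Σwᵢ·t^2·s = -43857.
So XᵀWX·[m, b]ᵀ = XᵀWs: [[373, 2411]; [2411, 19621]]·[m, b]ᵀ = [-5543, -43857]ᵀ.
det = 373·19621 − 2411² = 1505712.
m = ((-5543)·19621 − 2411·(-43857))/1505712 = -377497/188214; b = (373·(-43857) − 2411·(-5543))/1505712 = -374311/188214.

m = -2.0057, b = -1.9888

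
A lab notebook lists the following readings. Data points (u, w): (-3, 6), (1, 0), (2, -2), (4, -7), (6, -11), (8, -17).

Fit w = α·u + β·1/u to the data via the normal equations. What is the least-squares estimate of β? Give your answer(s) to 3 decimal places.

β = 2.456

Compute the Gram sums: Σu·u = 130, Σu·1/u = 6, Σ1/u·1/u = 845/576.
Right-hand side: Σu·w = -252, Σ1/u·w = -209/24.
det = 130·(845/576) − 6² = 44557/288.
α = ((-252)·(845/576) − 6·(-209/24))/(44557/288) = -91422/44557; β = (130·(-209/24) − 6·(-252))/(44557/288) = 109416/44557.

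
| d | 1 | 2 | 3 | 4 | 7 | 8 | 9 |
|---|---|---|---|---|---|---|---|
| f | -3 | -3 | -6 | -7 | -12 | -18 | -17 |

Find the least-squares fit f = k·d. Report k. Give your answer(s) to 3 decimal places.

With design matrix M, MᵀM = [[224]] and Mᵀf = [-436]ᵀ.
k = (-436)/224 = -1.94643.

k = -1.946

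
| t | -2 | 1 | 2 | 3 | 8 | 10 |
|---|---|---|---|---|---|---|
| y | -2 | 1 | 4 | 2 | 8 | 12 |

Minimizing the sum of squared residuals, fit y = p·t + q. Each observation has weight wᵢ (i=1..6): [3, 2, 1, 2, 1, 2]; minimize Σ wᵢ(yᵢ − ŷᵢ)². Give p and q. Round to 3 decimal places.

p = 1.127, q = -0.007

Setting ∂/∂p … = 0 gives: 300·p + 32·q = 338;  32·p + 11·q = 36.
Eliminating q: 11·(row 1) − 32·(row 2) gives 2276·p = 11·338 − 32·36 = 2566, so p = 1283/1138.
Then q = (36 − 32·(1283/1138))/11 = -4/569.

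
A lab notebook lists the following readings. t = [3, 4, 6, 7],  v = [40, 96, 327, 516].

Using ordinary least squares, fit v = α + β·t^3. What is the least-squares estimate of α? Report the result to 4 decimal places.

α = -0.2769

Normal-equation sums: Σ1 = 4, Σt^3 = 650, Σt^3·t^3 = 169130.
Right-hand side: Σv = 979, Σt^3·v = 254844.
AᵀA·[α, β]ᵀ = Aᵀv becomes [[4, 650]; [650, 169130]]·[α, β]ᵀ = [979, 254844]ᵀ.
Δ = 4·169130 − 650² = 254020.
α = (979·169130 − 650·254844)/254020 = -541/1954; β = (4·254844 − 650·979)/254020 = 191513/127010.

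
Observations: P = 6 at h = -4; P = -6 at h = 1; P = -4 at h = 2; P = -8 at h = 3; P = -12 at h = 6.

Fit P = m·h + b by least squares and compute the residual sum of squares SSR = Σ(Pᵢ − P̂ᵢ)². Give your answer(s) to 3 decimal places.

SSR = 9.008

Compute the Gram sums: Σh·h = 66, Σh = 8, Σ1 = 5.
And Σh·P = -134, ΣP = -24.
So AᵀA·[m, b]ᵀ = AᵀP: [[66, 8]; [8, 5]]·[m, b]ᵀ = [-134, -24]ᵀ.
Determinant 66·5 − 8² = 266.
m = ((-134)·5 − 8·(-24))/266 = -239/133; b = (66·(-24) − 8·(-134))/266 = -256/133.
Residuals: 14/19, -303/133, 202/133, -13/19, 94/133; SSR = 1198/133.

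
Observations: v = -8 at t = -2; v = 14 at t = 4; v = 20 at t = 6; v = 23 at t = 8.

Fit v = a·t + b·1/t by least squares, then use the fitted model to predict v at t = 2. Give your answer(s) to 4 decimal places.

v̂ = 8.5543

Sums needed: Σt·t = 120, Σt·1/t = 4, Σ1/t·1/t = 205/576.
And Σt·v = 376, Σ1/t·v = 329/24.
So XᵀX·[a, b]ᵀ = Xᵀv: [[120, 4]; [4, 205/576]]·[a, b]ᵀ = [376, 329/24]ᵀ.
Δ = 120·(205/576) − 4² = 641/24.
a = (376·(205/576) − 4·(329/24))/(641/24) = 5687/1923; b = (120·(329/24) − 4·376)/(641/24) = 3384/641.
At t = 2: v̂ = (5687/1923)·(2) + (3384/641)·(1/2) = 16450/1923.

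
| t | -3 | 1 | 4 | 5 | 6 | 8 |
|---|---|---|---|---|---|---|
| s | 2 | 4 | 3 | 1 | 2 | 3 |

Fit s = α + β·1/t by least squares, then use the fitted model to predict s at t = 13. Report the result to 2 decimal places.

ŝ = 2.25

Forming XᵀX = [[6, 169/120]; [169/120, 18101/14400]] and Xᵀs = [15, 599/120]ᵀ gives XᵀX·[α, β]ᵀ = Xᵀs.
Determinant 6·(18101/14400) − (169/120)² = 16009/2880.
α = (15·(18101/14400) − (169/120)·(599/120))/(16009/2880) = 170284/80045; β = (6·(599/120) − (169/120)·15)/(16009/2880) = 25416/16009.
At t = 13: ŝ = (170284/80045)·(1) + (25416/16009)·(1/13) = 334396/148655.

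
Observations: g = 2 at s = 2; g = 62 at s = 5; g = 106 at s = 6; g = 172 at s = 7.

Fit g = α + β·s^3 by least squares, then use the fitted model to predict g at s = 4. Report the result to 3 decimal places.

From the data, Σ1 = 4, Σs^3 = 692, Σs^3·s^3 = 179994.
Right-hand side: Σg = 342, Σs^3·g = 89658.
So MᵀM·[α, β]ᵀ = Mᵀg: [[4, 692]; [692, 179994]]·[α, β]ᵀ = [342, 89658]ᵀ.
Δ = 4·179994 − 692² = 241112.
α = (342·179994 − 692·89658)/241112 = -121347/60278; β = (4·89658 − 692·342)/241112 = 15246/30139.
At s = 4: ĝ = (-121347/60278)·(1) + (15246/30139)·(64) = 1830141/60278.

ĝ = 30.362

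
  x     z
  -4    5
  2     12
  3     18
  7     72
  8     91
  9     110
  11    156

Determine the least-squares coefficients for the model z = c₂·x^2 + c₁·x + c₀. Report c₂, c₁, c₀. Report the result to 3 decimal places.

c₂ = 1.004, c₁ = 3.073, c₀ = 1.133

Compute the Gram sums: Σx^2·x^2 = 28052, Σx^2·x = 2886, Σx^2 = 344, Σx·x = 344, Σx = 36, Σ1 = 7.
Moment sums: Σx^2·z = 37428, Σx·z = 3996, Σz = 464.
So AᵀA·[c₂, c₁, c₀]ᵀ = Aᵀz: [[28052, 2886, 344]; [2886, 344, 36]; [344, 36, 7]]·[c₂, c₁, c₀]ᵀ = [37428, 3996, 464]ᵀ.
Row-reducing yields c₂ = 919762/915929, c₁ = 2814738/915929, c₀ = 1037480/915929.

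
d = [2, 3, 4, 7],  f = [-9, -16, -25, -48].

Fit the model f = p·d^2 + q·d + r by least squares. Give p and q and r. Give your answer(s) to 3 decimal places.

p = 0.017, q = -8.011, r = 7.221

Sums needed: Σd^2·d^2 = 2754, Σd^2·d = 442, Σd^2 = 78, Σd·d = 78, Σd = 16, Σ1 = 4.
Moment sums: Σd^2·f = -2932, Σd·f = -502, Σf = -98.
Normal equations: [[2754, 442, 78]; [442, 78, 16]; [78, 16, 4]]·[p, q, r]ᵀ = [-2932, -502, -98]ᵀ.
Solving the 3×3 system (Gaussian elimination) gives p = 3/181, q = -1450/181, r = 1307/181.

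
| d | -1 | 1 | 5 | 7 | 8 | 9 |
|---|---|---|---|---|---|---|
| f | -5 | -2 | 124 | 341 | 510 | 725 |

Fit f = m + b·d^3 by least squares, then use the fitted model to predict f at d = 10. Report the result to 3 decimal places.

Entries of AᵀA: Σ1 = 6, Σd^3 = 1709, Σd^3·d^3 = 926861.
For Aᵀf: Σf = 1693, Σd^3·f = 922111.
So AᵀA·[m, b]ᵀ = Aᵀf: [[6, 1709]; [1709, 926861]]·[m, b]ᵀ = [1693, 922111]ᵀ.
Eliminating b: 926861·(row 1) − 1709·(row 2) gives 2640485·m = 926861·1693 − 1709·922111 = -6712026, so m = -6712026/2640485.
Then b = (922111 − 1709·(-6712026/2640485))/926861 = 2639329/2640485.
At d = 10: f̂ = (-6712026/2640485)·(1) + (2639329/2640485)·(1000) = 2632616974/2640485.

f̂ = 997.020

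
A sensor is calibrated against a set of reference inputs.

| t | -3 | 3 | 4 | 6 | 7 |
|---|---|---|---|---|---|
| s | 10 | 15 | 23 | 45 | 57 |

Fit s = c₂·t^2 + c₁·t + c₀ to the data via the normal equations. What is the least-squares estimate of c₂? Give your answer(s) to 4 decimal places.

c₂ = 0.9669

XᵀX·[c₂, c₁, c₀]ᵀ = Xᵀs reads: 4115·c₂ + 623·c₁ + 119·c₀ = 5006;  623·c₂ + 119·c₁ + 17·c₀ = 776;  119·c₂ + 17·c₁ + 5·c₀ = 150.
(Σt^2·t^2 = 4115, Σt^2·t = 623, Σt^2 = 119, Σt·t = 119, Σt = 17, Σ1 = 5, Σt^2·s = 5006, Σt·s = 776, Σs = 150.)
Solving the 3×3 system (Gaussian elimination) gives c₂ = 12412/12837, c₁ = 11501/12837, c₀ = 16867/4279.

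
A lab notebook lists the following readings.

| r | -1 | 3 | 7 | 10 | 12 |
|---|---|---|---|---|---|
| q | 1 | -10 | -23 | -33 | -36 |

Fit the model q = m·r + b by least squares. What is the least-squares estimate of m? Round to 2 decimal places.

m = -2.96

The normal equations are: 303·m + 31·b = -954;  31·m + 5·b = -101.
(Σr·r = 303, Σr = 31, Σ1 = 5, Σr·q = -954, Σq = -101.)
Eliminating b: 5·(row 1) − 31·(row 2) gives 554·m = 5·(-954) − 31·(-101) = -1639, so m = -1639/554.
Then b = ((-101) − 31·(-1639/554))/5 = -1029/554.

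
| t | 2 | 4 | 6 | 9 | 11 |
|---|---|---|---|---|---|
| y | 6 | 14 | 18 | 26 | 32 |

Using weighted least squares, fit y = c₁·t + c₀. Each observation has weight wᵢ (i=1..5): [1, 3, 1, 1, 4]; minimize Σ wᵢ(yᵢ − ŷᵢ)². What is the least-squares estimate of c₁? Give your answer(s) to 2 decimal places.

c₁ = 2.70

Compute the Gram sums: Σwᵢ·t·t = 653, Σwᵢ·t = 73, Σwᵢ·1 = 10.
Moment sums: Σwᵢ·t·y = 1930, Σwᵢ·y = 220.
XᵀWX·[c₁, c₀]ᵀ = XᵀWy becomes [[653, 73]; [73, 10]]·[c₁, c₀]ᵀ = [1930, 220]ᵀ.
Determinant 653·10 − 73² = 1201.
c₁ = (1930·10 − 73·220)/1201 = 3240/1201; c₀ = (653·220 − 73·1930)/1201 = 2770/1201.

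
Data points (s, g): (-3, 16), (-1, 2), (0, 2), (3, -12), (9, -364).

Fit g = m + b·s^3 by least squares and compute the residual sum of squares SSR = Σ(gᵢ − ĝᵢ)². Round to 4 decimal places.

Compute the Gram sums: Σ1 = 5, Σs^3 = 728, Σs^3·s^3 = 532900.
Right-hand side: Σg = -356, Σs^3·g = -266114.
Normal equations: [[5, 728]; [728, 532900]]·[m, b]ᵀ = [-356, -266114]ᵀ.
Eliminating b: 532900·(row 1) − 728·(row 2) gives 2134516·m = 532900·(-356) − 728·(-266114) = 4018592, so m = 1004648/533629.
Then b = ((-266114) − 728·(1004648/533629))/532900 = -535701/1067258.
Residuals: 602905/1067258, -410481/1067258, 62610/533629, -352465/1067258, 34821/1067258; SSR = 315347/533629.

SSR = 0.5909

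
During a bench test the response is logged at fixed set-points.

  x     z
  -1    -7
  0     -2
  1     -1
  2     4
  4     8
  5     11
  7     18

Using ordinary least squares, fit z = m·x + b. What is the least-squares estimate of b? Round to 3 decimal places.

b = -3.190

The normal system MᵀM·[m, b]ᵀ = Mᵀz is [[96, 18]; [18, 7]]·[m, b]ᵀ = [227, 31]ᵀ.
det = 96·7 − 18² = 348.
m = (227·7 − 18·31)/348 = 1031/348; b = (96·31 − 18·227)/348 = -185/58.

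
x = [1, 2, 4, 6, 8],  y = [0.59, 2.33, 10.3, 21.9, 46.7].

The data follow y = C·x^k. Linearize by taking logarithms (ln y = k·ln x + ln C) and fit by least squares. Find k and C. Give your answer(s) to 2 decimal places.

k = 2.08, C = 0.57

Linearized form: ln y = k·ln x + ln C. From the 5 transformed points,
Σln x = 5.9506, Σ(ln x)² = 9.9367, Σln y = 9.5806, Σln x·ln y = 17.3424.
Equations: 9.9367·k + 5.9506·ln C = 17.3424;  5.9506·k + 5·ln C = 9.5806.
Slope k = (n·Σln x·ln y − Σln x·Σln y)/(n·Σ(ln x)² − (Σln x)²) = (5·17.3424 − 5.9506·9.5806)/14.2736 = 2.08086; ln C = (Σln y − k·Σln x)/n = -0.56037, so C = exp(-0.56037) = 0.57100.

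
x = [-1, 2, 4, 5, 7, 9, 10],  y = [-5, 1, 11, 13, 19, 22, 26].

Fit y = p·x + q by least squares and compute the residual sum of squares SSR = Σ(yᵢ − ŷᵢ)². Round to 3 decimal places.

SSR = 14.140

Compute the Gram sums: Σx·x = 276, Σx = 36, Σ1 = 7.
Moment sums: Σx·y = 707, Σy = 87.
So MᵀM·[p, q]ᵀ = Mᵀy: [[276, 36]; [36, 7]]·[p, q]ᵀ = [707, 87]ᵀ.
Eliminating q: 7·(row 1) − 36·(row 2) gives 636·p = 7·707 − 36·87 = 1817, so p = 1817/636.
Then q = (87 − 36·(1817/636))/7 = -120/53.
Residuals: 77/636, -779/318, 292/159, 623/636, 805/636, -307/212, -97/318; SSR = 8993/636.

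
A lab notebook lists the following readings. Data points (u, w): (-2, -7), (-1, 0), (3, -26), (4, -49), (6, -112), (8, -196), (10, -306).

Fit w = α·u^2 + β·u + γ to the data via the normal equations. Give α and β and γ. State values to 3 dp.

α = -2.991, β = -0.963, γ = 2.713

Sums needed: Σu^2·u^2 = 15746, Σu^2·u = 1810, Σu^2 = 230, Σu·u = 230, Σu = 28, Σ1 = 7.
Right-hand side: Σu^2·w = -48222, Σu·w = -5560, Σw = -696.
So MᵀM·[α, β, γ]ᵀ = Mᵀw: [[15746, 1810, 230]; [1810, 230, 28]; [230, 28, 7]]·[α, β, γ]ᵀ = [-48222, -5560, -696]ᵀ.
Inverting the 3×3 Gram matrix, [α, β, γ]ᵀ = [-911863/304824, -293503/304824, 137835/50804]ᵀ.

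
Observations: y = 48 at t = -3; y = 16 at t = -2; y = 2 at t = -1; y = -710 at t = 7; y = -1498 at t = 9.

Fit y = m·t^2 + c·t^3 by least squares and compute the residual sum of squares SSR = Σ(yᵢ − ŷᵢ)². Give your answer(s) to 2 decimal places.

SSR = 6.42

MᵀM·[m, c]ᵀ = Mᵀy reads: 9060·m + 75580·c = -155630;  75580·m + 649884·c = -1336998.
Eliminating c: 649884·(row 1) − 75580·(row 2) gives 175612640·m = 649884·(-155630) − 75580·(-1336998) = -91138080, so m = -569613/1097579.
Then c = ((-1336998) − 75580·(-569613/1097579))/649884 = -4383581/2195158.
Residuals: -390867/313594, 2305392/1097579, 1145961/2195158, 118311/313594, -438829/2195158; SSR = 7046663/1097579.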